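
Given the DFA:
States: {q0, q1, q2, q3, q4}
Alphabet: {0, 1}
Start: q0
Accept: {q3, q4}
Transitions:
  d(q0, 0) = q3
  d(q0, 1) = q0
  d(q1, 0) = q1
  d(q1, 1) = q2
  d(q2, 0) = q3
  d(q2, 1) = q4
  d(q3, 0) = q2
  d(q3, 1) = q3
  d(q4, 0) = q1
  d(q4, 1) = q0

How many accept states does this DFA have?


Accept states listed: {q3, q4}
Counting: q3(1) q4(2)

2


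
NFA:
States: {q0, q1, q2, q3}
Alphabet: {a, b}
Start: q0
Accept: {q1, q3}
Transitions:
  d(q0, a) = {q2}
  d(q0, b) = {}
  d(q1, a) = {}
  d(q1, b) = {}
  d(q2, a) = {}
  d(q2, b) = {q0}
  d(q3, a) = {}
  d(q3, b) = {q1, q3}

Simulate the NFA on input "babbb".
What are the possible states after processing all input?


Start: {q0}
  --b--> {}
  --a--> {}
  --b--> {}
  --b--> {}
  --b--> {}

{} (empty set, no valid transitions)


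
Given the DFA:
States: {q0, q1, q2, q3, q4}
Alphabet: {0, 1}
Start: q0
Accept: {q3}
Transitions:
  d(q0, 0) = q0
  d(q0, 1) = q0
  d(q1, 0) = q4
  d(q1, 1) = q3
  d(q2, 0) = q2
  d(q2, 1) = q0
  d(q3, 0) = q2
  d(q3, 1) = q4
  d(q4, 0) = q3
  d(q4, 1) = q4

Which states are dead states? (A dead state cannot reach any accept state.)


Forward reachability from each state:
  q0 -> reaches {q0}, no accept state (dead)
  q1 -> reaches accept state q3 (live)
  q2 -> reaches {q0, q2}, no accept state (dead)
  q3 -> reaches accept state q3 (live)
  q4 -> reaches accept state q3 (live)

{q0, q2}


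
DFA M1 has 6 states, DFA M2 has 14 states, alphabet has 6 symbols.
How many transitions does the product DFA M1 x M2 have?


Product DFA has 6 * 14 = 84 states.
Each has 6 transitions: 84 * 6 = 504

504


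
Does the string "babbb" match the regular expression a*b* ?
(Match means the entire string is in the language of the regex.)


|string| = 5; first = 'b'; last = 'b'

No, "babbb" does not match a*b*


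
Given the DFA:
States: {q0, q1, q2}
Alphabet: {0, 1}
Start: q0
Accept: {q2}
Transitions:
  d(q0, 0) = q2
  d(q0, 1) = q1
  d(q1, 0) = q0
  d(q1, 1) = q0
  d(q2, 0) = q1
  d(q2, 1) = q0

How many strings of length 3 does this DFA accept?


Enumerating all length-3 strings:
  "000" -> q0 [reject]
  "001" -> q0 [reject]
  "010" -> q2 [accept]
  "011" -> q1 [reject]
  "100" -> q2 [accept]
  "101" -> q1 [reject]
  "110" -> q2 [accept]
  "111" -> q1 [reject]

3 out of 8


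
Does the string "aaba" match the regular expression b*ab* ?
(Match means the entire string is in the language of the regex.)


|string| = 4; first = 'a'; last = 'a'

No, "aaba" does not match b*ab*


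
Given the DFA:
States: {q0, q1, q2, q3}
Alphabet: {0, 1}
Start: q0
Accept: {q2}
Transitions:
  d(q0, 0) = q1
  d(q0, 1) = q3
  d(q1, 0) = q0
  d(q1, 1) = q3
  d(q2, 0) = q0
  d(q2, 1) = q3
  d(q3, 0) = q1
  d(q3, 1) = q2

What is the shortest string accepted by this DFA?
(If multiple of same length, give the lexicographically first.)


BFS by string length (lex-first path to each state shown):
  len 0: q0<-""
  len 1: q1<-"0", q3<-"1"
  len 2: q0<-"00", q1<-"10", q2<-"11", q3<-"01"
Found accept state at length 2.

"11"


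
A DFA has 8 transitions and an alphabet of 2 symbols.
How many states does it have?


Each state has exactly one transition per symbol.
states = transitions / |alphabet| = 8 / 2 = 4

4


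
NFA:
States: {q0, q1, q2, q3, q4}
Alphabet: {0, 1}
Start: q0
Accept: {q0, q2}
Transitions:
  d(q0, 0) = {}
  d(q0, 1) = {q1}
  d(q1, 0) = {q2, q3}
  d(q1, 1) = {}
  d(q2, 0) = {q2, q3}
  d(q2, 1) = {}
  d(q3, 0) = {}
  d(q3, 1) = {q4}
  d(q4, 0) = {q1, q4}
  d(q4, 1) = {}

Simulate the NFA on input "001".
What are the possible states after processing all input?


Start: {q0}
  --0--> {}
  --0--> {}
  --1--> {}

{} (empty set, no valid transitions)


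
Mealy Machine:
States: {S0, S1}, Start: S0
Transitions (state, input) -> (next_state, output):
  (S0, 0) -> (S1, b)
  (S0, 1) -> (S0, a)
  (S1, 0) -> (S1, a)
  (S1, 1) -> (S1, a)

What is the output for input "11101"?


Step-by-step:
  (S0, 1) -> (S0, a)
  (S0, 1) -> (S0, a)
  (S0, 1) -> (S0, a)
  (S0, 0) -> (S1, b)
  (S1, 1) -> (S1, a)

"aaaba"


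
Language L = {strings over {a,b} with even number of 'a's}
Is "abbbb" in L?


count('a') = 1; 1 mod 2 = 1

No, "abbbb" is not in L


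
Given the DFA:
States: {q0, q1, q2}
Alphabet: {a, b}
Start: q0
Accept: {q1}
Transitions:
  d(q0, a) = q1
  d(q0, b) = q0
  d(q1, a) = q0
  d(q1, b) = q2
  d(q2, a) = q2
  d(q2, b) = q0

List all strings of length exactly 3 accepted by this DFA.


All strings of length 3: 8 total
Accepted: 2

"aaa", "bba"


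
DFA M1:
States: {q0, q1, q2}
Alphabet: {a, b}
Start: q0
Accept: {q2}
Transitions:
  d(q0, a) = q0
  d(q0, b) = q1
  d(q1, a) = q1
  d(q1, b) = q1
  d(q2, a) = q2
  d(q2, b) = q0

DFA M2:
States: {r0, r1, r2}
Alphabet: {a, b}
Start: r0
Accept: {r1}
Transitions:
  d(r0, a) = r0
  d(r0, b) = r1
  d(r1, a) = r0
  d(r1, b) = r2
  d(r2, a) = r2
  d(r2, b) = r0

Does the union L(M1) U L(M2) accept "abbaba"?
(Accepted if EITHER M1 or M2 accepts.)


M1: final=q1 accepted=False
M2: final=r0 accepted=False

No, union rejects (neither accepts)


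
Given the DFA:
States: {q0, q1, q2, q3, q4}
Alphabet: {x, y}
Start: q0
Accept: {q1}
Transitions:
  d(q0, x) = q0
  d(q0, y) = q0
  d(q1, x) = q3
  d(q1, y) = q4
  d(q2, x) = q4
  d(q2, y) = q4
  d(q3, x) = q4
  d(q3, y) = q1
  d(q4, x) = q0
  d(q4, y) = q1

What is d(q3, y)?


Looking up transition d(q3, y)

q1


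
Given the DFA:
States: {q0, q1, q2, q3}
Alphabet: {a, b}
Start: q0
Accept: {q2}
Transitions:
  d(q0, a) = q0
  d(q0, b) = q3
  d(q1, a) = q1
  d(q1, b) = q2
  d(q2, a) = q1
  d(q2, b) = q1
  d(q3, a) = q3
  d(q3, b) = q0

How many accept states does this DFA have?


Accept states listed: {q2}
Counting: q2(1)

1


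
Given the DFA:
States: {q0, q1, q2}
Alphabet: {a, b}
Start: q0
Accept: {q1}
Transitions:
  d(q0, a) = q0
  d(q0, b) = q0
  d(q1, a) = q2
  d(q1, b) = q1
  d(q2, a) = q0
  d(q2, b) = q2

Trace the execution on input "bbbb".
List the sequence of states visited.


Input: bbbb
d(q0, b) = q0
d(q0, b) = q0
d(q0, b) = q0
d(q0, b) = q0


q0 -> q0 -> q0 -> q0 -> q0


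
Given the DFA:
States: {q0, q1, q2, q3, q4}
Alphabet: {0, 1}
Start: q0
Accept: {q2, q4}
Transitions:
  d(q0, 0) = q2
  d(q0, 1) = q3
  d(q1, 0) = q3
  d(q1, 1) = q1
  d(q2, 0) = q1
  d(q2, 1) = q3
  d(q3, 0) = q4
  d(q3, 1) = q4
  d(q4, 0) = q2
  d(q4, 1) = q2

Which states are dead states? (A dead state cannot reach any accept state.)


Forward reachability from each state:
  q0 -> reaches accept state q2 (live)
  q1 -> reaches accept state q2 (live)
  q2 -> reaches accept state q2 (live)
  q3 -> reaches accept state q2 (live)
  q4 -> reaches accept state q2 (live)

None (all states can reach an accept state)


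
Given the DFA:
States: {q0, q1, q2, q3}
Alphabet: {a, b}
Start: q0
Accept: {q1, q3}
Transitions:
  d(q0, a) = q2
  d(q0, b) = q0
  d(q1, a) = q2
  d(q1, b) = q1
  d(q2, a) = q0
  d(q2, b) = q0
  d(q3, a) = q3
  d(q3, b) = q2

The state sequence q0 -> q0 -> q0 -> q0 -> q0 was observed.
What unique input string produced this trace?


Trace back each transition to find the symbol:
  q0 --[b]--> q0
  q0 --[b]--> q0
  q0 --[b]--> q0
  q0 --[b]--> q0

"bbbb"


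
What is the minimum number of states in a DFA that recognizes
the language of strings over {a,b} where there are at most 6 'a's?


States: count = 0, 1, ..., 6 (all accepting; 7 states), plus a dead state for count > 6.
Total: 7 + 1 = 8.

8


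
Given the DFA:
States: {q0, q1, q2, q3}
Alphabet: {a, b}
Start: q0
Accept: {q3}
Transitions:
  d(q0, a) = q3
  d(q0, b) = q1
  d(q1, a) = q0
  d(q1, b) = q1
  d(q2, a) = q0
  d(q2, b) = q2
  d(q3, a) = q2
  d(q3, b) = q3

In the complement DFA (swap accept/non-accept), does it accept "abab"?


Trace: q0 -> q3 -> q3 -> q2 -> q2
Final: q2
Original accept: {q3}
Complement: q2 is not in original accept

Yes, complement accepts (original rejects)


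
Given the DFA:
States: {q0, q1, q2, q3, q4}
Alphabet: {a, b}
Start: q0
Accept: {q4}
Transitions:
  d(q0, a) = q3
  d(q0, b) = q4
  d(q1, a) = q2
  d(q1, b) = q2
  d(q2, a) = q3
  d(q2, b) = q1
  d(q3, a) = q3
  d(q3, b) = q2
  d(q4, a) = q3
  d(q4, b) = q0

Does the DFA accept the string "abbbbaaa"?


Trace: q0 -> q3 -> q2 -> q1 -> q2 -> q1 -> q2 -> q3 -> q3
Final state: q3
Accept states: {q4}

No, rejected (final state q3 is not an accept state)


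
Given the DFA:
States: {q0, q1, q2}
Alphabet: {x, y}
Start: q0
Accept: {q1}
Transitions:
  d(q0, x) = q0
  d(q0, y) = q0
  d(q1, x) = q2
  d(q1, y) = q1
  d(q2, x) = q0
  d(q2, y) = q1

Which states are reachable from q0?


BFS from q0:
  layer 0: {q0}

{q0}


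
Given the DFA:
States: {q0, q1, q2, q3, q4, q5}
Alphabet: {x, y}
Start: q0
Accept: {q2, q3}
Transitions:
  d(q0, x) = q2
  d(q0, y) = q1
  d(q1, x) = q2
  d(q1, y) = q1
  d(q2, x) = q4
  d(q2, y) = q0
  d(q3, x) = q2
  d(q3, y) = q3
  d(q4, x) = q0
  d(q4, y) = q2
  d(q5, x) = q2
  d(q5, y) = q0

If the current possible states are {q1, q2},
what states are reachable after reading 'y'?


Apply transition on 'y' from each current state:
  d(q1, y) = q1
  d(q2, y) = q0

{q0, q1}


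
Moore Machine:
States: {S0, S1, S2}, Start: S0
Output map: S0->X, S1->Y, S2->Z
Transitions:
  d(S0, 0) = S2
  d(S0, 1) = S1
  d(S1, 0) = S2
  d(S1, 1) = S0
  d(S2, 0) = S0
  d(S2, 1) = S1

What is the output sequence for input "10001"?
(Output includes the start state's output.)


Start: S0 (output X)
  --1--> S1 (output Y)
  --0--> S2 (output Z)
  --0--> S0 (output X)
  --0--> S2 (output Z)
  --1--> S1 (output Y)

"XYZXZY"


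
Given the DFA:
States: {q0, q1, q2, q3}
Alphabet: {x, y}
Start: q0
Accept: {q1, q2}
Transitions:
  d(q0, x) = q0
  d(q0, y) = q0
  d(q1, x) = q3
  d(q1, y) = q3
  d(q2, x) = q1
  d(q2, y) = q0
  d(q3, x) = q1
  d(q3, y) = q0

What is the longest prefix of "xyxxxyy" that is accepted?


Run the DFA, marking each prefix where the state is accepting:
  "" -> q0 [reject]
  "x" -> q0 [reject]
  "xy" -> q0 [reject]
  "xyx" -> q0 [reject]
  "xyxx" -> q0 [reject]
  "xyxxx" -> q0 [reject]
  "xyxxxy" -> q0 [reject]
  "xyxxxyy" -> q0 [reject]

No prefix is accepted


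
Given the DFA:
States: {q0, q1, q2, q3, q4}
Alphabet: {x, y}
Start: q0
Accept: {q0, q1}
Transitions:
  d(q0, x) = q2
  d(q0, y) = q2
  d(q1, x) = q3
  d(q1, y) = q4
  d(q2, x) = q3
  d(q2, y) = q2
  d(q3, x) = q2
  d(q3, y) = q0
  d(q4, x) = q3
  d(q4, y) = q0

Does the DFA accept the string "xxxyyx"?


Trace: q0 -> q2 -> q3 -> q2 -> q2 -> q2 -> q3
Final state: q3
Accept states: {q0, q1}

No, rejected (final state q3 is not an accept state)


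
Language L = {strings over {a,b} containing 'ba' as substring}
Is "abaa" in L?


'ba' occurs at index 1

Yes, "abaa" is in L


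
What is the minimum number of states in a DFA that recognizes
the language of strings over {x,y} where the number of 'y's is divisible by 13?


States track (count of 'y') mod 13.
Need 13 states: one per remainder 0..12; accept = remainder 0.

13


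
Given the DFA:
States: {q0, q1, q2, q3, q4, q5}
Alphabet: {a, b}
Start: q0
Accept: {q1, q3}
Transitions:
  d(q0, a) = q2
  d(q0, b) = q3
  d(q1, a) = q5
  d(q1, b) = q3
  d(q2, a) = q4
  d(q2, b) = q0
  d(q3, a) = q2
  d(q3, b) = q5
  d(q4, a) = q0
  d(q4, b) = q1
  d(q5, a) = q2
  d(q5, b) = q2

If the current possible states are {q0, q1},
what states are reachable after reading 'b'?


Apply transition on 'b' from each current state:
  d(q0, b) = q3
  d(q1, b) = q3

{q3}


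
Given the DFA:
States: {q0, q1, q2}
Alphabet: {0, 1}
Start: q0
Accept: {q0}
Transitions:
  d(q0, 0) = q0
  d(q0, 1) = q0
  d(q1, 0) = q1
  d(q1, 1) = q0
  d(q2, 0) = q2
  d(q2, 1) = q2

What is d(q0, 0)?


Looking up transition d(q0, 0)

q0


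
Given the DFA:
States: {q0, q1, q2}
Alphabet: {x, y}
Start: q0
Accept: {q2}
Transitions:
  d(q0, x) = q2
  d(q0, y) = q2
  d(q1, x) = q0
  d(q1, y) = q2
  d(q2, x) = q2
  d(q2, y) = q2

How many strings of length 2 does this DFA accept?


Enumerating all length-2 strings:
  "xx" -> q2 [accept]
  "xy" -> q2 [accept]
  "yx" -> q2 [accept]
  "yy" -> q2 [accept]

4 out of 4


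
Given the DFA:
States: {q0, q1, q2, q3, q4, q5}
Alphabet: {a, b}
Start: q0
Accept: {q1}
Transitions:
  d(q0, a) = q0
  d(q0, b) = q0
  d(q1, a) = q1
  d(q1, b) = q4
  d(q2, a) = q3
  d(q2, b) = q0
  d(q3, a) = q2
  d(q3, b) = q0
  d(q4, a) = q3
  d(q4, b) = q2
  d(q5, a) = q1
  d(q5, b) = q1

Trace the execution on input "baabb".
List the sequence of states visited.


Input: baabb
d(q0, b) = q0
d(q0, a) = q0
d(q0, a) = q0
d(q0, b) = q0
d(q0, b) = q0


q0 -> q0 -> q0 -> q0 -> q0 -> q0


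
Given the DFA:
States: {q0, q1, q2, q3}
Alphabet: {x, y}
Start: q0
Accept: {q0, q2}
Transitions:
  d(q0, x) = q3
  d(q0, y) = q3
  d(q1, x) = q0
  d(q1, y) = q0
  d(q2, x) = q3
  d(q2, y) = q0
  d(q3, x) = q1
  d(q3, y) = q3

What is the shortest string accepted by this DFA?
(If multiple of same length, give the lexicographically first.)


BFS by string length (lex-first path to each state shown):
  len 0: q0<-""
Found accept state at length 0.

"" (empty string)


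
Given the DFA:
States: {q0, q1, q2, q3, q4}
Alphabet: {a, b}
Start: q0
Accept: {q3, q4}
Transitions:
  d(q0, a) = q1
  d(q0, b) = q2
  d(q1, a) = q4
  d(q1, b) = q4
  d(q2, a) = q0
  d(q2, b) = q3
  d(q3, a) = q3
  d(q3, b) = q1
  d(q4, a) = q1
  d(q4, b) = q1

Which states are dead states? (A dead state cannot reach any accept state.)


Forward reachability from each state:
  q0 -> reaches accept state q3 (live)
  q1 -> reaches accept state q4 (live)
  q2 -> reaches accept state q3 (live)
  q3 -> reaches accept state q3 (live)
  q4 -> reaches accept state q4 (live)

None (all states can reach an accept state)


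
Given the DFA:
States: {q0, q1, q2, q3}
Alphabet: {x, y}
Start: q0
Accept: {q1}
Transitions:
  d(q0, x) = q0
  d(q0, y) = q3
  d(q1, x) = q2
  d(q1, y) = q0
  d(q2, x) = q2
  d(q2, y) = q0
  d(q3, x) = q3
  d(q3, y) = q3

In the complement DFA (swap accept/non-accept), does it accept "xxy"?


Trace: q0 -> q0 -> q0 -> q3
Final: q3
Original accept: {q1}
Complement: q3 is not in original accept

Yes, complement accepts (original rejects)


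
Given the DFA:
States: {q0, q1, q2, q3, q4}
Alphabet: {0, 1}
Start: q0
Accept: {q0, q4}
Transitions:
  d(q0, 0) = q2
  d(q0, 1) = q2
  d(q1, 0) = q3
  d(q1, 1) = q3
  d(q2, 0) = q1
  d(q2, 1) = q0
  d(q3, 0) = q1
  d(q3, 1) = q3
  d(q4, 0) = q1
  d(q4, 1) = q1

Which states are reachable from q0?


BFS from q0:
  layer 0: {q0}
  layer 1: {q2}
  layer 2: {q1}
  layer 3: {q3}

{q0, q1, q2, q3}


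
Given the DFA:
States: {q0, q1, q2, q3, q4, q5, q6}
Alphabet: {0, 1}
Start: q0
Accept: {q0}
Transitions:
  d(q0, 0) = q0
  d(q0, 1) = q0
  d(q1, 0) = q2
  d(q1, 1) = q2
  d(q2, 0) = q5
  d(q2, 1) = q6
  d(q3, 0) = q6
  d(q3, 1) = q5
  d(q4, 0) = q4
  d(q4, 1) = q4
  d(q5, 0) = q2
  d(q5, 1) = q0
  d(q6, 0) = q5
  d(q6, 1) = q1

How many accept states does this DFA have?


Accept states listed: {q0}
Counting: q0(1)

1


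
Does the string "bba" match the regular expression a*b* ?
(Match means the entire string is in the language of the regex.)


|string| = 3; first = 'b'; last = 'a'

No, "bba" does not match a*b*


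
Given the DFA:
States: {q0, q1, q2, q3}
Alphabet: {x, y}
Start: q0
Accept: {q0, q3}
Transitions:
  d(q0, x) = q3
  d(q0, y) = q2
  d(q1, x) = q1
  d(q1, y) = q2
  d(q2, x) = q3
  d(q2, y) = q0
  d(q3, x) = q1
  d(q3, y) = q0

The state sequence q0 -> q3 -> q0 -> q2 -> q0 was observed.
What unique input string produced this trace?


Trace back each transition to find the symbol:
  q0 --[x]--> q3
  q3 --[y]--> q0
  q0 --[y]--> q2
  q2 --[y]--> q0

"xyyy"


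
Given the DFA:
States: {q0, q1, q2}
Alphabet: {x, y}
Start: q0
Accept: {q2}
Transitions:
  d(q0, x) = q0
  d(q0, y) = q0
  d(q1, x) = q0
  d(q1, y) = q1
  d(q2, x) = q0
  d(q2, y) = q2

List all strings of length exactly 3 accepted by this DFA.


All strings of length 3: 8 total
Accepted: 0

None


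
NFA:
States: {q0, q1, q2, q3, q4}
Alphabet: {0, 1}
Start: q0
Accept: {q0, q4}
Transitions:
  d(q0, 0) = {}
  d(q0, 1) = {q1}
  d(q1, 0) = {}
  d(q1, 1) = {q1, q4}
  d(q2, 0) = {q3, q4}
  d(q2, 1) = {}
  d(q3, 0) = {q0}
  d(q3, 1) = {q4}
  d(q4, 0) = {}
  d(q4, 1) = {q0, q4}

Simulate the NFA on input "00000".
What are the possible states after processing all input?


Start: {q0}
  --0--> {}
  --0--> {}
  --0--> {}
  --0--> {}
  --0--> {}

{} (empty set, no valid transitions)


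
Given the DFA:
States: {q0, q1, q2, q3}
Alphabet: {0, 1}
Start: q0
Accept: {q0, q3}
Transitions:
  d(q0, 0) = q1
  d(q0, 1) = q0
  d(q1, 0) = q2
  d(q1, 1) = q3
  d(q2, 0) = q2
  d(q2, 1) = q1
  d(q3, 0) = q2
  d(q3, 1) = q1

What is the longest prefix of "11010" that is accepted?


Run the DFA, marking each prefix where the state is accepting:
  "" -> q0 [accept]
  "1" -> q0 [accept]
  "11" -> q0 [accept]
  "110" -> q1 [reject]
  "1101" -> q3 [accept]
  "11010" -> q2 [reject]

"1101"


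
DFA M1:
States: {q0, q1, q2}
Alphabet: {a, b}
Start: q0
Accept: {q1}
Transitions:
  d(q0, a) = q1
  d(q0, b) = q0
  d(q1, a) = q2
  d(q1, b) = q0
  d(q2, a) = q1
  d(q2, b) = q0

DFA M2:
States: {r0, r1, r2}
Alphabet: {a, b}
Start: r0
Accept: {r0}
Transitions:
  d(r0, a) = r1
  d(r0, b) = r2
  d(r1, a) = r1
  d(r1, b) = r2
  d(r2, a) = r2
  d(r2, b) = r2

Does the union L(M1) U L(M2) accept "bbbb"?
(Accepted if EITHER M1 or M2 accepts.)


M1: final=q0 accepted=False
M2: final=r2 accepted=False

No, union rejects (neither accepts)


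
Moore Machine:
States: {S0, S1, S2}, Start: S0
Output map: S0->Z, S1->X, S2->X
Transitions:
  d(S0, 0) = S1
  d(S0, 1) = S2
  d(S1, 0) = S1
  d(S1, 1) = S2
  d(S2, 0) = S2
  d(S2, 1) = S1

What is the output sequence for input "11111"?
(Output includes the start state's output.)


Start: S0 (output Z)
  --1--> S2 (output X)
  --1--> S1 (output X)
  --1--> S2 (output X)
  --1--> S1 (output X)
  --1--> S2 (output X)

"ZXXXXX"


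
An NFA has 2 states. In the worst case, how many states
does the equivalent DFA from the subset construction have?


Subset construction: one DFA state per subset of NFA states.
2^2 = 4

4


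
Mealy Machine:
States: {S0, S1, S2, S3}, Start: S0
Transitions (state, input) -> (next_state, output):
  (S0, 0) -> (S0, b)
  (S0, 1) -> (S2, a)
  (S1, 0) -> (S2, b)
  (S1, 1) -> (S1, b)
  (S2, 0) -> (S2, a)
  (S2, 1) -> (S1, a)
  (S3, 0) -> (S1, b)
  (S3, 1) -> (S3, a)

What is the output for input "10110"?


Step-by-step:
  (S0, 1) -> (S2, a)
  (S2, 0) -> (S2, a)
  (S2, 1) -> (S1, a)
  (S1, 1) -> (S1, b)
  (S1, 0) -> (S2, b)

"aaabb"


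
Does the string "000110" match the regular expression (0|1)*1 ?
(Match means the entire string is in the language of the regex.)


|string| = 6; first = '0'; last = '0'

No, "000110" does not match (0|1)*1


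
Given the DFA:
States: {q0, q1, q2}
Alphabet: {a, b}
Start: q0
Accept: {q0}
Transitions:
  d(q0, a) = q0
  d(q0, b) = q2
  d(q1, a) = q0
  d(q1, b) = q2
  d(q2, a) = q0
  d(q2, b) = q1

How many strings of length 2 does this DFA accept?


Enumerating all length-2 strings:
  "aa" -> q0 [accept]
  "ab" -> q2 [reject]
  "ba" -> q0 [accept]
  "bb" -> q1 [reject]

2 out of 4


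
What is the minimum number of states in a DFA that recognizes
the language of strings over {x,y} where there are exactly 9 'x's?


States: count = 0, 1, ..., 9 (that's 10 states), plus a dead state for count > 9.
Total: 10 + 1 = 11. Accept = count-9 state.

11


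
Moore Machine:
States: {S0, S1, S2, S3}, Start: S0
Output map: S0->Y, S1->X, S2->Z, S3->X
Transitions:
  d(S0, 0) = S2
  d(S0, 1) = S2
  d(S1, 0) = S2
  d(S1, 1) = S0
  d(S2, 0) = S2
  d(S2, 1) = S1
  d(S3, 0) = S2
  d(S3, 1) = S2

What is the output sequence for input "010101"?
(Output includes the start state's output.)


Start: S0 (output Y)
  --0--> S2 (output Z)
  --1--> S1 (output X)
  --0--> S2 (output Z)
  --1--> S1 (output X)
  --0--> S2 (output Z)
  --1--> S1 (output X)

"YZXZXZX"


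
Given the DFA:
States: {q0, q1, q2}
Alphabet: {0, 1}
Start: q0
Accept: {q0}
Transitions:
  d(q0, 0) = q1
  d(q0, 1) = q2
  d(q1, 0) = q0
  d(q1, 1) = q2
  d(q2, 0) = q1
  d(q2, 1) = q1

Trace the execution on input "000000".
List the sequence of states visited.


Input: 000000
d(q0, 0) = q1
d(q1, 0) = q0
d(q0, 0) = q1
d(q1, 0) = q0
d(q0, 0) = q1
d(q1, 0) = q0


q0 -> q1 -> q0 -> q1 -> q0 -> q1 -> q0


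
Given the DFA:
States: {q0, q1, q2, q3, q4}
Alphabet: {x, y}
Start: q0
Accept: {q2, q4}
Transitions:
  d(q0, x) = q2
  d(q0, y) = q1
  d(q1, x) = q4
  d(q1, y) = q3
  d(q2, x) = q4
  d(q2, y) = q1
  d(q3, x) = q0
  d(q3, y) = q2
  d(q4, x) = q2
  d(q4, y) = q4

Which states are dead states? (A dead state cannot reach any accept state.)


Forward reachability from each state:
  q0 -> reaches accept state q2 (live)
  q1 -> reaches accept state q2 (live)
  q2 -> reaches accept state q2 (live)
  q3 -> reaches accept state q2 (live)
  q4 -> reaches accept state q2 (live)

None (all states can reach an accept state)


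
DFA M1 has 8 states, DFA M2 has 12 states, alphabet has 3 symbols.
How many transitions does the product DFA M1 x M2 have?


Product DFA has 8 * 12 = 96 states.
Each has 3 transitions: 96 * 3 = 288

288


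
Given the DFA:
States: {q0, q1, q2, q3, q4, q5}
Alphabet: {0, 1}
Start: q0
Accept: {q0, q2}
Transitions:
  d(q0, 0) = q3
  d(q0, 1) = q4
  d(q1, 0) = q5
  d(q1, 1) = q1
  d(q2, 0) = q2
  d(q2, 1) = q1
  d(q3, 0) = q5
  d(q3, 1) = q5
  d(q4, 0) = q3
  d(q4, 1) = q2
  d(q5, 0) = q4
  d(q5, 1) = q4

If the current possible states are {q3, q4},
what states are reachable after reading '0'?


Apply transition on '0' from each current state:
  d(q3, 0) = q5
  d(q4, 0) = q3

{q3, q5}


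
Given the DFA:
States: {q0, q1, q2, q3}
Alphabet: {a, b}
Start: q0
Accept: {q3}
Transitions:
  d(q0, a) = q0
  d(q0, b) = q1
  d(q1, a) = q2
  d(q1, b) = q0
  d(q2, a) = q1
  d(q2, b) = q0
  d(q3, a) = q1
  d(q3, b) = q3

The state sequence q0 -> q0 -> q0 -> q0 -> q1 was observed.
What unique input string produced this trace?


Trace back each transition to find the symbol:
  q0 --[a]--> q0
  q0 --[a]--> q0
  q0 --[a]--> q0
  q0 --[b]--> q1

"aaab"


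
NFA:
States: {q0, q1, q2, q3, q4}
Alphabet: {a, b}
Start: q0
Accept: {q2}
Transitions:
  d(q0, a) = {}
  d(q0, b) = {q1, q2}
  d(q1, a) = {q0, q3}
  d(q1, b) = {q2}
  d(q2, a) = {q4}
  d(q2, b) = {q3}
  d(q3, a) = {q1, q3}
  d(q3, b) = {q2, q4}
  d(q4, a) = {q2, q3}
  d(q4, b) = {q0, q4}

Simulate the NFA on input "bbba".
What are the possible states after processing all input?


Start: {q0}
  --b--> {q1, q2}
  --b--> {q2, q3}
  --b--> {q2, q3, q4}
  --a--> {q1, q2, q3, q4}

{q1, q2, q3, q4}


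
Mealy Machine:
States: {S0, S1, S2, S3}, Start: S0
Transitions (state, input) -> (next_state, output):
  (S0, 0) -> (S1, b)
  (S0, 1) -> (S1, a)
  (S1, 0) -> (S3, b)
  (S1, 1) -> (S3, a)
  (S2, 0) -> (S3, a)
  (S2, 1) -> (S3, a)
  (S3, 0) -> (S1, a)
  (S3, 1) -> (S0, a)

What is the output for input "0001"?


Step-by-step:
  (S0, 0) -> (S1, b)
  (S1, 0) -> (S3, b)
  (S3, 0) -> (S1, a)
  (S1, 1) -> (S3, a)

"bbaa"


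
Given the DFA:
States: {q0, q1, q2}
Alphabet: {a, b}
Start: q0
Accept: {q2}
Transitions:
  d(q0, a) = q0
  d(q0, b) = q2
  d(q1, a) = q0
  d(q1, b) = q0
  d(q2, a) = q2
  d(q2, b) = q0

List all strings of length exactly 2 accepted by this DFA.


All strings of length 2: 4 total
Accepted: 2

"ab", "ba"


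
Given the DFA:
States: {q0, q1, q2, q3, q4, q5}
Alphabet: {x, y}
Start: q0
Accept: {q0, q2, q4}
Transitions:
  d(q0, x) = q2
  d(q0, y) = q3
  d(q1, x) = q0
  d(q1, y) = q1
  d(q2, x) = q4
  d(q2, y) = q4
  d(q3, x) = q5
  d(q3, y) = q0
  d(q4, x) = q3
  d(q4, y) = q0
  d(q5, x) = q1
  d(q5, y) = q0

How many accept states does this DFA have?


Accept states listed: {q0, q2, q4}
Counting: q0(1) q2(2) q4(3)

3


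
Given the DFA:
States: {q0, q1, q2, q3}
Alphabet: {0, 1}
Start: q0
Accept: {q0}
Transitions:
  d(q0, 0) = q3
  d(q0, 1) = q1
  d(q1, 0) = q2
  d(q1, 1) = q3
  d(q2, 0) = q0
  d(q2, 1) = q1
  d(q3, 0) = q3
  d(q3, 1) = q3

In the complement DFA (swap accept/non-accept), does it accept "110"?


Trace: q0 -> q1 -> q3 -> q3
Final: q3
Original accept: {q0}
Complement: q3 is not in original accept

Yes, complement accepts (original rejects)


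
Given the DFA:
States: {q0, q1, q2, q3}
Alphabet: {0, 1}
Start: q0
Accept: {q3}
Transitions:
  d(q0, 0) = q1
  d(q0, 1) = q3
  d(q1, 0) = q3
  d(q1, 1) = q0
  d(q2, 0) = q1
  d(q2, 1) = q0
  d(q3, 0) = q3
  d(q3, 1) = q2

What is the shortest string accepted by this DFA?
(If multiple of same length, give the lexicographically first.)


BFS by string length (lex-first path to each state shown):
  len 0: q0<-""
  len 1: q1<-"0", q3<-"1"
Found accept state at length 1.

"1"


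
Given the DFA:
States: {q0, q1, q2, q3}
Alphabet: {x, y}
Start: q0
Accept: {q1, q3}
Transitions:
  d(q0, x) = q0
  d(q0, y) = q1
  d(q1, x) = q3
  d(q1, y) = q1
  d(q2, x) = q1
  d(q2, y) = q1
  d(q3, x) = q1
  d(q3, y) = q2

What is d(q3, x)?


Looking up transition d(q3, x)

q1


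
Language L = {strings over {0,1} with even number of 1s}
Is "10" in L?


count('1') = 1; 1 mod 2 = 1

No, "10" is not in L


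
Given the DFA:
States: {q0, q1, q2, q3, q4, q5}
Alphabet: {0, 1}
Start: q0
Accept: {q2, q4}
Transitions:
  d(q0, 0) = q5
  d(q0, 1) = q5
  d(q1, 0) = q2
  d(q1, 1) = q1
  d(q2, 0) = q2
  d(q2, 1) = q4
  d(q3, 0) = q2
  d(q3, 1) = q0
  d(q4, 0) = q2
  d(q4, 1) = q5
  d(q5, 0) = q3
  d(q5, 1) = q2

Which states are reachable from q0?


BFS from q0:
  layer 0: {q0}
  layer 1: {q5}
  layer 2: {q2, q3}
  layer 3: {q4}

{q0, q2, q3, q4, q5}


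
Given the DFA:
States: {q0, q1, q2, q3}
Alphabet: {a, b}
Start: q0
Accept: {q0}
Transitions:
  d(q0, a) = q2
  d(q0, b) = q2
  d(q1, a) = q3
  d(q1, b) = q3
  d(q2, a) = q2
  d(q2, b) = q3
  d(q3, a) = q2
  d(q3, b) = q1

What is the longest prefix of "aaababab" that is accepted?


Run the DFA, marking each prefix where the state is accepting:
  "" -> q0 [accept]
  "a" -> q2 [reject]
  "aa" -> q2 [reject]
  "aaa" -> q2 [reject]
  "aaab" -> q3 [reject]
  "aaaba" -> q2 [reject]
  "aaabab" -> q3 [reject]
  "aaababa" -> q2 [reject]
  "aaababab" -> q3 [reject]

""


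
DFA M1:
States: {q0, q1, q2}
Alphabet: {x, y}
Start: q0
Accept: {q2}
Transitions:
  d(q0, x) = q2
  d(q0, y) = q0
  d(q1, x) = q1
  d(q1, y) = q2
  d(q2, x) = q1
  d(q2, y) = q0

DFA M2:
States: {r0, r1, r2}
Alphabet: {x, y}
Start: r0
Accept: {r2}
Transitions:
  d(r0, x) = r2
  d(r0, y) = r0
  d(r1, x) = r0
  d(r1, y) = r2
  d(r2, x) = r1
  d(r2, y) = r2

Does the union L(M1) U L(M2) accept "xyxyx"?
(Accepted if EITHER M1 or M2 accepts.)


M1: final=q2 accepted=True
M2: final=r1 accepted=False

Yes, union accepts


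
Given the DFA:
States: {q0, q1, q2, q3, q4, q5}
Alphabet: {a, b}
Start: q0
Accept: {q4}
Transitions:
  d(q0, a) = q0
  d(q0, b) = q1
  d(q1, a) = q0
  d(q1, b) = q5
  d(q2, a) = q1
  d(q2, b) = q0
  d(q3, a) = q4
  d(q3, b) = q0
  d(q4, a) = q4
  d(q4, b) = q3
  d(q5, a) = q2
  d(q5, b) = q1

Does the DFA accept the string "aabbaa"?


Trace: q0 -> q0 -> q0 -> q1 -> q5 -> q2 -> q1
Final state: q1
Accept states: {q4}

No, rejected (final state q1 is not an accept state)


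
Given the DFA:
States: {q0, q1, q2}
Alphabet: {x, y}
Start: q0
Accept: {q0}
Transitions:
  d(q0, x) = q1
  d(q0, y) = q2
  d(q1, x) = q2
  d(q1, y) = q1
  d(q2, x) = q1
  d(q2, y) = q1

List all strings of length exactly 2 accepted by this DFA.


All strings of length 2: 4 total
Accepted: 0

None


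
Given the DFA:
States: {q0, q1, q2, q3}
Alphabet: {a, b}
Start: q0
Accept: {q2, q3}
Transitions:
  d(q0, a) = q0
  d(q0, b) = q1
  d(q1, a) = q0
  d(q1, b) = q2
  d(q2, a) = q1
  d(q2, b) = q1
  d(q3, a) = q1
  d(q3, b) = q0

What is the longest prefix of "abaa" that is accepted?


Run the DFA, marking each prefix where the state is accepting:
  "" -> q0 [reject]
  "a" -> q0 [reject]
  "ab" -> q1 [reject]
  "aba" -> q0 [reject]
  "abaa" -> q0 [reject]

No prefix is accepted


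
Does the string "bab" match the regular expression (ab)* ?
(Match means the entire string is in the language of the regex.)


|string| = 3; first = 'b'; last = 'b'

No, "bab" does not match (ab)*


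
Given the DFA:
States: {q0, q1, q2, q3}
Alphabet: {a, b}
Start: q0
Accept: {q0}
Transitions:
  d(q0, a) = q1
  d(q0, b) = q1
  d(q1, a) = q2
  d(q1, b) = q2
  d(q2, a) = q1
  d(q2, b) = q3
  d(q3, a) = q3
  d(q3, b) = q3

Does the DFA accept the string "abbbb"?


Trace: q0 -> q1 -> q2 -> q3 -> q3 -> q3
Final state: q3
Accept states: {q0}

No, rejected (final state q3 is not an accept state)


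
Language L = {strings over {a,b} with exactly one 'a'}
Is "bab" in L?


count('a') = 1

Yes, "bab" is in L


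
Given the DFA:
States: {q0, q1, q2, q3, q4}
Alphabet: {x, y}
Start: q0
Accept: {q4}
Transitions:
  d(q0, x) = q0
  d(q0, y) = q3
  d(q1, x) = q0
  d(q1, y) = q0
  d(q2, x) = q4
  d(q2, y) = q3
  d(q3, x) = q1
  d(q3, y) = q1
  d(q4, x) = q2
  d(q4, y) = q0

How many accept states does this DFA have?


Accept states listed: {q4}
Counting: q4(1)

1


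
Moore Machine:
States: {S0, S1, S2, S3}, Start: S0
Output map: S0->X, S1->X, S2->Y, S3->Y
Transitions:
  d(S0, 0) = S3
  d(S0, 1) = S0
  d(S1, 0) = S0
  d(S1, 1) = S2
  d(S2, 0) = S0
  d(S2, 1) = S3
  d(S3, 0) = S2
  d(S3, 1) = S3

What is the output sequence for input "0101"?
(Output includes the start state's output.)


Start: S0 (output X)
  --0--> S3 (output Y)
  --1--> S3 (output Y)
  --0--> S2 (output Y)
  --1--> S3 (output Y)

"XYYYY"


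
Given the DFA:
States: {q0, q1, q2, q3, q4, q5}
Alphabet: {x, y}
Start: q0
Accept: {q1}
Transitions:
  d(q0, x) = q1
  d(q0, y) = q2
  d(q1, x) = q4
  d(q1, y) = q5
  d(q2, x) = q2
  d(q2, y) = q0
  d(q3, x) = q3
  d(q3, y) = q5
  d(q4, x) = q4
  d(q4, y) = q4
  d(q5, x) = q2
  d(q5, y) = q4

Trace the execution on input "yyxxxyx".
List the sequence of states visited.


Input: yyxxxyx
d(q0, y) = q2
d(q2, y) = q0
d(q0, x) = q1
d(q1, x) = q4
d(q4, x) = q4
d(q4, y) = q4
d(q4, x) = q4


q0 -> q2 -> q0 -> q1 -> q4 -> q4 -> q4 -> q4


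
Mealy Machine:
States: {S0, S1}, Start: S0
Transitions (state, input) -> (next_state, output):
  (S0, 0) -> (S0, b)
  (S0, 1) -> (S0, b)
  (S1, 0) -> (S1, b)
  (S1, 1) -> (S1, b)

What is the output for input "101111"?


Step-by-step:
  (S0, 1) -> (S0, b)
  (S0, 0) -> (S0, b)
  (S0, 1) -> (S0, b)
  (S0, 1) -> (S0, b)
  (S0, 1) -> (S0, b)
  (S0, 1) -> (S0, b)

"bbbbbb"


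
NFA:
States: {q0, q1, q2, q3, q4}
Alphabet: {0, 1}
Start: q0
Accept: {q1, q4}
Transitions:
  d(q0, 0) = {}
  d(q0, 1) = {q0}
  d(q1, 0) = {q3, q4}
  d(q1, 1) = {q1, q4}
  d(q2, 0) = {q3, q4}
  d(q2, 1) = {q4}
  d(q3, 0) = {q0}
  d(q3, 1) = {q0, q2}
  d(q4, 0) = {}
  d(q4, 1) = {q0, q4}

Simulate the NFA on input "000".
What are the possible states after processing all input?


Start: {q0}
  --0--> {}
  --0--> {}
  --0--> {}

{} (empty set, no valid transitions)


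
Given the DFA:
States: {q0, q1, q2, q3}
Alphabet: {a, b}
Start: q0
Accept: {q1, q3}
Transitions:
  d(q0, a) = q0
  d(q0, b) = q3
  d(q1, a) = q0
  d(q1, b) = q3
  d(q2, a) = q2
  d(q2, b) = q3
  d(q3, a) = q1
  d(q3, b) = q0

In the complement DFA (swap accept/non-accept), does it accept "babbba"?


Trace: q0 -> q3 -> q1 -> q3 -> q0 -> q3 -> q1
Final: q1
Original accept: {q1, q3}
Complement: q1 is in original accept

No, complement rejects (original accepts)


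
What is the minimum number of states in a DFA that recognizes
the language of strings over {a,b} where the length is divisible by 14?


States track (length) mod 14.
Need 14 states: one per remainder 0..13; accept = remainder 0.

14


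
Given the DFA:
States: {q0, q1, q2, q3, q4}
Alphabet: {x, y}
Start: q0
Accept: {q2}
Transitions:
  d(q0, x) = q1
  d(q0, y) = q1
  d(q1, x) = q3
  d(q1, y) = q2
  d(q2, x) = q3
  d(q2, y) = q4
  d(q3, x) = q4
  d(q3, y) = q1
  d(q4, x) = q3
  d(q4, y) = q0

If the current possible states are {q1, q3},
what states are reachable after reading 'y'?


Apply transition on 'y' from each current state:
  d(q1, y) = q2
  d(q3, y) = q1

{q1, q2}


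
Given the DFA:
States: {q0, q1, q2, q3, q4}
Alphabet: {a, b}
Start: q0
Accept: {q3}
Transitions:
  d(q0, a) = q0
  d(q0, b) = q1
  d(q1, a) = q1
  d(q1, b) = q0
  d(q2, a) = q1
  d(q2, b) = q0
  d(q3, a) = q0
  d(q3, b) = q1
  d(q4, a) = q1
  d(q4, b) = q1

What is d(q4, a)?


Looking up transition d(q4, a)

q1


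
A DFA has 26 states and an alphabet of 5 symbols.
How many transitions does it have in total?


Each state has exactly one transition per symbol.
26 * 5 = 130

130


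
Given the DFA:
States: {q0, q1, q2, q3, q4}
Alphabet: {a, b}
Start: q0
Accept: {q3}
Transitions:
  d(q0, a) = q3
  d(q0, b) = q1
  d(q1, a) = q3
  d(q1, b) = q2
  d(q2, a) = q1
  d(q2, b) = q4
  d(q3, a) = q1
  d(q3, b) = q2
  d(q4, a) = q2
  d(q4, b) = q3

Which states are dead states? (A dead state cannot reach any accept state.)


Forward reachability from each state:
  q0 -> reaches accept state q3 (live)
  q1 -> reaches accept state q3 (live)
  q2 -> reaches accept state q3 (live)
  q3 -> reaches accept state q3 (live)
  q4 -> reaches accept state q3 (live)

None (all states can reach an accept state)


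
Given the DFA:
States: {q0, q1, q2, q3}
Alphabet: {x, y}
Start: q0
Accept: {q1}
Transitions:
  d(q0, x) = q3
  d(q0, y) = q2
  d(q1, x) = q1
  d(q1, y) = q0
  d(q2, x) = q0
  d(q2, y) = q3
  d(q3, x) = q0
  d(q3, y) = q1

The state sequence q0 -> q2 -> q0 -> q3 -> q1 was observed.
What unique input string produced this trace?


Trace back each transition to find the symbol:
  q0 --[y]--> q2
  q2 --[x]--> q0
  q0 --[x]--> q3
  q3 --[y]--> q1

"yxxy"


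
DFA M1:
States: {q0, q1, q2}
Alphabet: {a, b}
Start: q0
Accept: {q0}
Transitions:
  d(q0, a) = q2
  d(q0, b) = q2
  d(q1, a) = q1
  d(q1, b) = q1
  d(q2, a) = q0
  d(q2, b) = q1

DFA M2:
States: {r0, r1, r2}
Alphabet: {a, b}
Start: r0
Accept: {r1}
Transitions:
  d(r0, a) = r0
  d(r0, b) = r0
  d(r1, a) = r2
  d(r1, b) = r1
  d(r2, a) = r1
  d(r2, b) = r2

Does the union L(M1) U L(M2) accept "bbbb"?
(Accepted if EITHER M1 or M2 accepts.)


M1: final=q1 accepted=False
M2: final=r0 accepted=False

No, union rejects (neither accepts)


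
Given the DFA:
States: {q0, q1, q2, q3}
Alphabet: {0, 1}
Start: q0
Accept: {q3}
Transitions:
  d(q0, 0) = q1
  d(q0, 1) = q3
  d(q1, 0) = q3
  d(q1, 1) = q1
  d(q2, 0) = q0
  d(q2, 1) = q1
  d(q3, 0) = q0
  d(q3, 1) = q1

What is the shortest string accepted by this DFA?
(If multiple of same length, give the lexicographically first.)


BFS by string length (lex-first path to each state shown):
  len 0: q0<-""
  len 1: q1<-"0", q3<-"1"
Found accept state at length 1.

"1"


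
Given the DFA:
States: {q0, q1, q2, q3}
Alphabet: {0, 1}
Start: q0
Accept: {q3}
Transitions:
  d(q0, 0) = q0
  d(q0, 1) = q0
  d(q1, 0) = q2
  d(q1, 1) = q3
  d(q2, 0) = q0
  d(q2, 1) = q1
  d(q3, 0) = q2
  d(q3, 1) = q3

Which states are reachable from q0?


BFS from q0:
  layer 0: {q0}

{q0}


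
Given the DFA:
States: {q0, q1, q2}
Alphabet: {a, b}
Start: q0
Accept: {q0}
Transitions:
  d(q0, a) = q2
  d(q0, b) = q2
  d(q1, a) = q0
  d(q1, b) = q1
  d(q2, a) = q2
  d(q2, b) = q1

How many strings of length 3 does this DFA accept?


Enumerating all length-3 strings:
  "aaa" -> q2 [reject]
  "aab" -> q1 [reject]
  "aba" -> q0 [accept]
  "abb" -> q1 [reject]
  "baa" -> q2 [reject]
  "bab" -> q1 [reject]
  "bba" -> q0 [accept]
  "bbb" -> q1 [reject]

2 out of 8


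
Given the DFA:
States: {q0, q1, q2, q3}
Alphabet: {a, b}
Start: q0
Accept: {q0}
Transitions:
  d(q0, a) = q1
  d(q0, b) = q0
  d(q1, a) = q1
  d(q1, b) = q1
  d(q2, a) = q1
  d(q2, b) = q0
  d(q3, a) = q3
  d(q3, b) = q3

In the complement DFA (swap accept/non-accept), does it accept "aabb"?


Trace: q0 -> q1 -> q1 -> q1 -> q1
Final: q1
Original accept: {q0}
Complement: q1 is not in original accept

Yes, complement accepts (original rejects)


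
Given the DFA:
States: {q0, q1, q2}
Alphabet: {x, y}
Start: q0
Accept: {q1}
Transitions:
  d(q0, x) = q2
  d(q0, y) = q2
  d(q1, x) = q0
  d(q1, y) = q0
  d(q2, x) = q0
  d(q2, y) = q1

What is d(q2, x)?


Looking up transition d(q2, x)

q0


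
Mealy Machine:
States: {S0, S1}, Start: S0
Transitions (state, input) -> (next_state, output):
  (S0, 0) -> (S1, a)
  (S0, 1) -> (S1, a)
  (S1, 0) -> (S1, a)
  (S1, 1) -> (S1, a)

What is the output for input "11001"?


Step-by-step:
  (S0, 1) -> (S1, a)
  (S1, 1) -> (S1, a)
  (S1, 0) -> (S1, a)
  (S1, 0) -> (S1, a)
  (S1, 1) -> (S1, a)

"aaaaa"


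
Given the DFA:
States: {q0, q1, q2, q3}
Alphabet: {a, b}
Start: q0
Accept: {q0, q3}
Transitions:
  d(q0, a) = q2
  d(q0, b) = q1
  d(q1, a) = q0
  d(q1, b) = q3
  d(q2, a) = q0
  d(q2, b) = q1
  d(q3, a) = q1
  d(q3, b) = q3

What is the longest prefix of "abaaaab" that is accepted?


Run the DFA, marking each prefix where the state is accepting:
  "" -> q0 [accept]
  "a" -> q2 [reject]
  "ab" -> q1 [reject]
  "aba" -> q0 [accept]
  "abaa" -> q2 [reject]
  "abaaa" -> q0 [accept]
  "abaaaa" -> q2 [reject]
  "abaaaab" -> q1 [reject]

"abaaa"


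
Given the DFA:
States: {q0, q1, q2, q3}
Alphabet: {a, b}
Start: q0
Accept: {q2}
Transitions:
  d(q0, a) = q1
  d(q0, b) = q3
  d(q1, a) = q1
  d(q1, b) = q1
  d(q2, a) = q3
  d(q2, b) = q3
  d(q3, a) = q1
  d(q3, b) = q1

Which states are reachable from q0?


BFS from q0:
  layer 0: {q0}
  layer 1: {q1, q3}

{q0, q1, q3}


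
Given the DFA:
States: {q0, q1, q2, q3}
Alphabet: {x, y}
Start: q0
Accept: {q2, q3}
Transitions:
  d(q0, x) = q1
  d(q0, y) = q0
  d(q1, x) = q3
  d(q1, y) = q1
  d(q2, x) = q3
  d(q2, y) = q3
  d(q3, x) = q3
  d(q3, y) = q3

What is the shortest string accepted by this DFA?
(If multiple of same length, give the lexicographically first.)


BFS by string length (lex-first path to each state shown):
  len 0: q0<-""
  len 1: q0<-"y", q1<-"x"
  len 2: q0<-"yy", q1<-"xy", q3<-"xx"
Found accept state at length 2.

"xx"


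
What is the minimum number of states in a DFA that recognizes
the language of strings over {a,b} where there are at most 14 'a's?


States: count = 0, 1, ..., 14 (all accepting; 15 states), plus a dead state for count > 14.
Total: 15 + 1 = 16.

16


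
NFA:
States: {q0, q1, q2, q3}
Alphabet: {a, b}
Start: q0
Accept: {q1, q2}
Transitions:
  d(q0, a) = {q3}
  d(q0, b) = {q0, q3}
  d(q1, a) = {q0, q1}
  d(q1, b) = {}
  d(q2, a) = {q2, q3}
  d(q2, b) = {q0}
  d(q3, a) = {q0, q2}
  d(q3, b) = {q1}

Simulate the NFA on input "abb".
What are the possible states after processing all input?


Start: {q0}
  --a--> {q3}
  --b--> {q1}
  --b--> {}

{} (empty set, no valid transitions)


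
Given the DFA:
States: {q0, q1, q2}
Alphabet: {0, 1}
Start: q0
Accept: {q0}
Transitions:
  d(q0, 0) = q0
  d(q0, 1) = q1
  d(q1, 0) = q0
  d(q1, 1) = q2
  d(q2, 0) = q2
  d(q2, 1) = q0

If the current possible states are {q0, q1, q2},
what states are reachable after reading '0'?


Apply transition on '0' from each current state:
  d(q0, 0) = q0
  d(q1, 0) = q0
  d(q2, 0) = q2

{q0, q2}


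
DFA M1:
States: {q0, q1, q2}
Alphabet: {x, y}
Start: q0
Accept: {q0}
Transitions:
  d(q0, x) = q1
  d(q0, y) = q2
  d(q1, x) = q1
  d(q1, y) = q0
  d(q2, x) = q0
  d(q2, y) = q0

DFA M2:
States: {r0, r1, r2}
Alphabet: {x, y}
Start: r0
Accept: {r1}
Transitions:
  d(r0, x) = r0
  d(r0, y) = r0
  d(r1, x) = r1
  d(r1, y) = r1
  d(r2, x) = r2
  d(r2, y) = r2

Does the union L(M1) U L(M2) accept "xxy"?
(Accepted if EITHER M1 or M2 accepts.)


M1: final=q0 accepted=True
M2: final=r0 accepted=False

Yes, union accepts


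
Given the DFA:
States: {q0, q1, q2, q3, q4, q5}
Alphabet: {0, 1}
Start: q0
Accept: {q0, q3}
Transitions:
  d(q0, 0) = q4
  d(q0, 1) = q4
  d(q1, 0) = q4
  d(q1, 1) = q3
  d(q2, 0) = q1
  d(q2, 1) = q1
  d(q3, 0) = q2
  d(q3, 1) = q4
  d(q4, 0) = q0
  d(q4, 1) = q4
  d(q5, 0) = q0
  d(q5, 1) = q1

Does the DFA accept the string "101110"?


Trace: q0 -> q4 -> q0 -> q4 -> q4 -> q4 -> q0
Final state: q0
Accept states: {q0, q3}

Yes, accepted (final state q0 is an accept state)


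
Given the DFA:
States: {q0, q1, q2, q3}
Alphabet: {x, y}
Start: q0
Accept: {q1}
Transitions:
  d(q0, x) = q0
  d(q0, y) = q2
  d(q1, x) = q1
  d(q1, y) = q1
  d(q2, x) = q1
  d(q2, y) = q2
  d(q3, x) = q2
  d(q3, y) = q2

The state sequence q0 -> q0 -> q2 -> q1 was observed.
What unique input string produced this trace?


Trace back each transition to find the symbol:
  q0 --[x]--> q0
  q0 --[y]--> q2
  q2 --[x]--> q1

"xyx"
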